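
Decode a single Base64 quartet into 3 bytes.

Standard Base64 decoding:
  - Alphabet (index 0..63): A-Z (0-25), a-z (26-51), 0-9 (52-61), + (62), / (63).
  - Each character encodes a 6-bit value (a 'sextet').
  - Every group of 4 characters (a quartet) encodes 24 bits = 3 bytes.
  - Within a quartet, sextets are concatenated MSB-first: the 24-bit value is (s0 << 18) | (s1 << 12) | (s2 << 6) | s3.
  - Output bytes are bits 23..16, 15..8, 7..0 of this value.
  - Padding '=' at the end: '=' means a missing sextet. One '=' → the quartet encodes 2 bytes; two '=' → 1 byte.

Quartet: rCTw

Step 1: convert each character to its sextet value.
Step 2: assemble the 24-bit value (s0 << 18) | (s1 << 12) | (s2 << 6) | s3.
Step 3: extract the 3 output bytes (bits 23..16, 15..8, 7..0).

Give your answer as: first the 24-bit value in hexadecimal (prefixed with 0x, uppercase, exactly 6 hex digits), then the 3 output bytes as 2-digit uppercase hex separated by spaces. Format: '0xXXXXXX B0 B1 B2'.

Answer: 0xAC24F0 AC 24 F0

Derivation:
Sextets: r=43, C=2, T=19, w=48
24-bit: (43<<18) | (2<<12) | (19<<6) | 48
      = 0xAC0000 | 0x002000 | 0x0004C0 | 0x000030
      = 0xAC24F0
Bytes: (v>>16)&0xFF=AC, (v>>8)&0xFF=24, v&0xFF=F0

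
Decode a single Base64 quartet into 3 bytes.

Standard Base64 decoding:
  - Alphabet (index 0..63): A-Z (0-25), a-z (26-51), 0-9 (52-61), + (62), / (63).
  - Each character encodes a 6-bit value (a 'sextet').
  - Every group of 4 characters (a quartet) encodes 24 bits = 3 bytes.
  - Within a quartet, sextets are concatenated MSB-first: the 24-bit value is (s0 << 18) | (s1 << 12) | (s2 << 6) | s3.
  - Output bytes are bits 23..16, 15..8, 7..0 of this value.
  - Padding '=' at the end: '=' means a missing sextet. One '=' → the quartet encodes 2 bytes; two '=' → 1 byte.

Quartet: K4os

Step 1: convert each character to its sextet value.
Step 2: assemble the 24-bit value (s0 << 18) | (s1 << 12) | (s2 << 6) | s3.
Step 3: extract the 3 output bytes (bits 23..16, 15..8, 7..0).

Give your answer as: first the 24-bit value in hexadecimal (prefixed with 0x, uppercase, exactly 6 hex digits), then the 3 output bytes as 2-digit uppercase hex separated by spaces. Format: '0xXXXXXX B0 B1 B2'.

Answer: 0x2B8A2C 2B 8A 2C

Derivation:
Sextets: K=10, 4=56, o=40, s=44
24-bit: (10<<18) | (56<<12) | (40<<6) | 44
      = 0x280000 | 0x038000 | 0x000A00 | 0x00002C
      = 0x2B8A2C
Bytes: (v>>16)&0xFF=2B, (v>>8)&0xFF=8A, v&0xFF=2C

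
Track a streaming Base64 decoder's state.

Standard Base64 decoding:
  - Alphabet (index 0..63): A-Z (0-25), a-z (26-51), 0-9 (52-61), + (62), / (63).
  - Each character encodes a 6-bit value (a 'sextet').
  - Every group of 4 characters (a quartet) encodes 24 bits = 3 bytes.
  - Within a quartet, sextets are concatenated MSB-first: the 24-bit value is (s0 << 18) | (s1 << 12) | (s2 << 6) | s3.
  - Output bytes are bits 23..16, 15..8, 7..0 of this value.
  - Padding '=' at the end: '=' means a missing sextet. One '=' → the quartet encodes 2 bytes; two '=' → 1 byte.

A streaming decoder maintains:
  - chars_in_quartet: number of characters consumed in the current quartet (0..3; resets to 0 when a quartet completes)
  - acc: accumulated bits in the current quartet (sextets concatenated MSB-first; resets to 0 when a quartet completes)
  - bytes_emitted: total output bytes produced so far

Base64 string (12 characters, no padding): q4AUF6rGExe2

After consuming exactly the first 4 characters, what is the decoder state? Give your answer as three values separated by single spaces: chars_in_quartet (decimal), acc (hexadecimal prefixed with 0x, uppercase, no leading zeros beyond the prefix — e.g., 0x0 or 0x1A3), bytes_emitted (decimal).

Answer: 0 0x0 3

Derivation:
After char 0 ('q'=42): chars_in_quartet=1 acc=0x2A bytes_emitted=0
After char 1 ('4'=56): chars_in_quartet=2 acc=0xAB8 bytes_emitted=0
After char 2 ('A'=0): chars_in_quartet=3 acc=0x2AE00 bytes_emitted=0
After char 3 ('U'=20): chars_in_quartet=4 acc=0xAB8014 -> emit AB 80 14, reset; bytes_emitted=3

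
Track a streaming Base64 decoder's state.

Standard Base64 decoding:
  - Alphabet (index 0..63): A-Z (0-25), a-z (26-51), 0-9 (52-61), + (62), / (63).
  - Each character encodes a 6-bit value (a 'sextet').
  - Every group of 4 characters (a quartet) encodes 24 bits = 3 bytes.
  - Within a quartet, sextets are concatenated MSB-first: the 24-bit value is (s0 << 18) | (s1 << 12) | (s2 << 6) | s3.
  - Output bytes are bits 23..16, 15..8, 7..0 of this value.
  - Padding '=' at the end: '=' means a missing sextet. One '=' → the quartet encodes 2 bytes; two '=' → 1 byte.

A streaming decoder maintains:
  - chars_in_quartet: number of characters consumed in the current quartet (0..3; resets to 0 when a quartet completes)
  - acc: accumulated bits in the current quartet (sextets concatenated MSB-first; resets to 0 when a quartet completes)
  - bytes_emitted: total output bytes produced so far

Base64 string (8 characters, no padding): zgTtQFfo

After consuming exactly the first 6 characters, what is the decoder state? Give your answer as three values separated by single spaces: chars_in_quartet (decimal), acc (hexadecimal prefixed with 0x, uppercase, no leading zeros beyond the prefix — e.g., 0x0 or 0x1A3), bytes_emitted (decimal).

Answer: 2 0x405 3

Derivation:
After char 0 ('z'=51): chars_in_quartet=1 acc=0x33 bytes_emitted=0
After char 1 ('g'=32): chars_in_quartet=2 acc=0xCE0 bytes_emitted=0
After char 2 ('T'=19): chars_in_quartet=3 acc=0x33813 bytes_emitted=0
After char 3 ('t'=45): chars_in_quartet=4 acc=0xCE04ED -> emit CE 04 ED, reset; bytes_emitted=3
After char 4 ('Q'=16): chars_in_quartet=1 acc=0x10 bytes_emitted=3
After char 5 ('F'=5): chars_in_quartet=2 acc=0x405 bytes_emitted=3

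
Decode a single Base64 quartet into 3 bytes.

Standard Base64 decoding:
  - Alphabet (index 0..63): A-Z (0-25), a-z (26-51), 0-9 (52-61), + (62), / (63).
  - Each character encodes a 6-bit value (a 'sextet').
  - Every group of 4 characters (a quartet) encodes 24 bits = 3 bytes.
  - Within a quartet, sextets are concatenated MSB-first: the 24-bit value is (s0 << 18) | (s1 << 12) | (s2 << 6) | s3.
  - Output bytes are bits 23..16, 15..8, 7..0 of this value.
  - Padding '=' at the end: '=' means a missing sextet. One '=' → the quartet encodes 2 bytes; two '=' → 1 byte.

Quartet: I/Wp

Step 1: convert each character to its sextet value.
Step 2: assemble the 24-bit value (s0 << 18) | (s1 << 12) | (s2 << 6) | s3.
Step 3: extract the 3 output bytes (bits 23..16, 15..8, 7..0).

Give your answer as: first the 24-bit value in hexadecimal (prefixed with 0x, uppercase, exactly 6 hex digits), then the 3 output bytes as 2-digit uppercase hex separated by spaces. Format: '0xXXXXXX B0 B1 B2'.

Answer: 0x23F5A9 23 F5 A9

Derivation:
Sextets: I=8, /=63, W=22, p=41
24-bit: (8<<18) | (63<<12) | (22<<6) | 41
      = 0x200000 | 0x03F000 | 0x000580 | 0x000029
      = 0x23F5A9
Bytes: (v>>16)&0xFF=23, (v>>8)&0xFF=F5, v&0xFF=A9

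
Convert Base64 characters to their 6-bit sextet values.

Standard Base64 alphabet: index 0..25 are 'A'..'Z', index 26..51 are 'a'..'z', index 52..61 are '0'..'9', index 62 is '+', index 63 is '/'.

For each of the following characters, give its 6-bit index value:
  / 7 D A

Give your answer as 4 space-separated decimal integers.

'/': index 63
'7': 0..9 range, 52 + ord('7') − ord('0') = 59
'D': A..Z range, ord('D') − ord('A') = 3
'A': A..Z range, ord('A') − ord('A') = 0

Answer: 63 59 3 0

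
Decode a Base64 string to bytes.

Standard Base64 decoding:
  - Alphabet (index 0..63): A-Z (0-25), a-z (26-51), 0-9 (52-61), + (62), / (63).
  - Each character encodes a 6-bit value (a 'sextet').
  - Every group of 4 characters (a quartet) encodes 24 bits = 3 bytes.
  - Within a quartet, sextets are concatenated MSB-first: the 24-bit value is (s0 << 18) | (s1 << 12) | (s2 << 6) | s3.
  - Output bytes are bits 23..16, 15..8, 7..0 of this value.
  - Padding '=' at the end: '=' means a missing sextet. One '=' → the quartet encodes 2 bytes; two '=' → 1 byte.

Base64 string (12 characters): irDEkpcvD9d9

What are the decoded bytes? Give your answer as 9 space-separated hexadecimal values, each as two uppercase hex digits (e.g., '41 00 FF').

Answer: 8A B0 C4 92 97 2F 0F D7 7D

Derivation:
After char 0 ('i'=34): chars_in_quartet=1 acc=0x22 bytes_emitted=0
After char 1 ('r'=43): chars_in_quartet=2 acc=0x8AB bytes_emitted=0
After char 2 ('D'=3): chars_in_quartet=3 acc=0x22AC3 bytes_emitted=0
After char 3 ('E'=4): chars_in_quartet=4 acc=0x8AB0C4 -> emit 8A B0 C4, reset; bytes_emitted=3
After char 4 ('k'=36): chars_in_quartet=1 acc=0x24 bytes_emitted=3
After char 5 ('p'=41): chars_in_quartet=2 acc=0x929 bytes_emitted=3
After char 6 ('c'=28): chars_in_quartet=3 acc=0x24A5C bytes_emitted=3
After char 7 ('v'=47): chars_in_quartet=4 acc=0x92972F -> emit 92 97 2F, reset; bytes_emitted=6
After char 8 ('D'=3): chars_in_quartet=1 acc=0x3 bytes_emitted=6
After char 9 ('9'=61): chars_in_quartet=2 acc=0xFD bytes_emitted=6
After char 10 ('d'=29): chars_in_quartet=3 acc=0x3F5D bytes_emitted=6
After char 11 ('9'=61): chars_in_quartet=4 acc=0xFD77D -> emit 0F D7 7D, reset; bytes_emitted=9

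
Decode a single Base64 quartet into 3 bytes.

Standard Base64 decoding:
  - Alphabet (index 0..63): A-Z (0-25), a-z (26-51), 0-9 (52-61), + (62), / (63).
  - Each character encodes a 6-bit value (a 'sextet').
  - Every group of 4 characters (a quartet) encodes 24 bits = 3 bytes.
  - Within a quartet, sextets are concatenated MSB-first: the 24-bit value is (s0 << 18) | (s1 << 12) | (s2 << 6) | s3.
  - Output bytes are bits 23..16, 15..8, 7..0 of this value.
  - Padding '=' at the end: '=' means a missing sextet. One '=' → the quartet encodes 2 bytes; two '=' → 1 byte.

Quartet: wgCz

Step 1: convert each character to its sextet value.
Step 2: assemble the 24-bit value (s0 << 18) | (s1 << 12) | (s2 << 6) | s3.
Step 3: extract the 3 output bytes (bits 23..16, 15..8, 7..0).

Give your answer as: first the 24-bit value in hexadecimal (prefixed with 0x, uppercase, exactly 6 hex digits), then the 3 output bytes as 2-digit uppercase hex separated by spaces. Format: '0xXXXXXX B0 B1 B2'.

Answer: 0xC200B3 C2 00 B3

Derivation:
Sextets: w=48, g=32, C=2, z=51
24-bit: (48<<18) | (32<<12) | (2<<6) | 51
      = 0xC00000 | 0x020000 | 0x000080 | 0x000033
      = 0xC200B3
Bytes: (v>>16)&0xFF=C2, (v>>8)&0xFF=00, v&0xFF=B3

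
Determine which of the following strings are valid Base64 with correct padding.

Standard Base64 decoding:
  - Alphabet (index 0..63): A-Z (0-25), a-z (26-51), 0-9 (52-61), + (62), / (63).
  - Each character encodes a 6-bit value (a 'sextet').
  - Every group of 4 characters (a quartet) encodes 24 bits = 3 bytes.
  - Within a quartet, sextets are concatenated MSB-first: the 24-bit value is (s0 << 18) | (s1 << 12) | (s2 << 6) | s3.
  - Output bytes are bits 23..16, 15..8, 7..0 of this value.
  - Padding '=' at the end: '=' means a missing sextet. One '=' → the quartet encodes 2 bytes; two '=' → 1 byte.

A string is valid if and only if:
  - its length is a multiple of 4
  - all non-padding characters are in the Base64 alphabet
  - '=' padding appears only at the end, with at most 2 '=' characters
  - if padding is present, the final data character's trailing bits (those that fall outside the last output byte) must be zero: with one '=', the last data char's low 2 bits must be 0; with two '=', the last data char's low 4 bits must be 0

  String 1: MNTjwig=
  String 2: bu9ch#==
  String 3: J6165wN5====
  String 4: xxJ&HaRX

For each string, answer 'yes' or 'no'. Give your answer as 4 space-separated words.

Answer: yes no no no

Derivation:
String 1: 'MNTjwig=' → valid
String 2: 'bu9ch#==' → invalid (bad char(s): ['#'])
String 3: 'J6165wN5====' → invalid (4 pad chars (max 2))
String 4: 'xxJ&HaRX' → invalid (bad char(s): ['&'])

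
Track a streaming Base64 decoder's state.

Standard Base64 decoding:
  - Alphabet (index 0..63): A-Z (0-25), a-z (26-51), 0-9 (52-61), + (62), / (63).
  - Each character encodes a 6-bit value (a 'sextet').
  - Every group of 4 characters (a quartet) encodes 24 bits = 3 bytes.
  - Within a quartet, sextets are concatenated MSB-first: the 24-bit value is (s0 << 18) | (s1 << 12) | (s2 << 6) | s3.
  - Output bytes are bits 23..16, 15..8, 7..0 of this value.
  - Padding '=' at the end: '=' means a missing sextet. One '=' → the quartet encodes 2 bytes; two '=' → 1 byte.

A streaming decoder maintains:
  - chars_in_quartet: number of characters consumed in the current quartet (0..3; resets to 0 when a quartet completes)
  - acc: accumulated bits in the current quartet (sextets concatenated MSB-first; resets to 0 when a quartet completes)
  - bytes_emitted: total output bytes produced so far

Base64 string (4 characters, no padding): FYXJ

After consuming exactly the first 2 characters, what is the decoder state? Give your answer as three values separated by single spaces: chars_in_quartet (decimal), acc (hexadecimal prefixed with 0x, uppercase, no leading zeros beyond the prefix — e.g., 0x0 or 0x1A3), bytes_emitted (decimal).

After char 0 ('F'=5): chars_in_quartet=1 acc=0x5 bytes_emitted=0
After char 1 ('Y'=24): chars_in_quartet=2 acc=0x158 bytes_emitted=0

Answer: 2 0x158 0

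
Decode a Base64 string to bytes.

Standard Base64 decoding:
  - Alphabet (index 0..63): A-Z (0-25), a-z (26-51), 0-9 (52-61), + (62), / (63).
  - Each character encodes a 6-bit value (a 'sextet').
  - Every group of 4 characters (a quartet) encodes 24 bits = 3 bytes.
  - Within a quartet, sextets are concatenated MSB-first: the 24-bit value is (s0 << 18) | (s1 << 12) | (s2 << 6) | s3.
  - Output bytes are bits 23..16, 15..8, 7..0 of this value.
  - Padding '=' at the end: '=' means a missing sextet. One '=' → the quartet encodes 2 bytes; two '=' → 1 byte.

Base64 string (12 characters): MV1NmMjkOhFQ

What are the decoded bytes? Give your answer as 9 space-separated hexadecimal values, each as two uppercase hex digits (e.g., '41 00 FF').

After char 0 ('M'=12): chars_in_quartet=1 acc=0xC bytes_emitted=0
After char 1 ('V'=21): chars_in_quartet=2 acc=0x315 bytes_emitted=0
After char 2 ('1'=53): chars_in_quartet=3 acc=0xC575 bytes_emitted=0
After char 3 ('N'=13): chars_in_quartet=4 acc=0x315D4D -> emit 31 5D 4D, reset; bytes_emitted=3
After char 4 ('m'=38): chars_in_quartet=1 acc=0x26 bytes_emitted=3
After char 5 ('M'=12): chars_in_quartet=2 acc=0x98C bytes_emitted=3
After char 6 ('j'=35): chars_in_quartet=3 acc=0x26323 bytes_emitted=3
After char 7 ('k'=36): chars_in_quartet=4 acc=0x98C8E4 -> emit 98 C8 E4, reset; bytes_emitted=6
After char 8 ('O'=14): chars_in_quartet=1 acc=0xE bytes_emitted=6
After char 9 ('h'=33): chars_in_quartet=2 acc=0x3A1 bytes_emitted=6
After char 10 ('F'=5): chars_in_quartet=3 acc=0xE845 bytes_emitted=6
After char 11 ('Q'=16): chars_in_quartet=4 acc=0x3A1150 -> emit 3A 11 50, reset; bytes_emitted=9

Answer: 31 5D 4D 98 C8 E4 3A 11 50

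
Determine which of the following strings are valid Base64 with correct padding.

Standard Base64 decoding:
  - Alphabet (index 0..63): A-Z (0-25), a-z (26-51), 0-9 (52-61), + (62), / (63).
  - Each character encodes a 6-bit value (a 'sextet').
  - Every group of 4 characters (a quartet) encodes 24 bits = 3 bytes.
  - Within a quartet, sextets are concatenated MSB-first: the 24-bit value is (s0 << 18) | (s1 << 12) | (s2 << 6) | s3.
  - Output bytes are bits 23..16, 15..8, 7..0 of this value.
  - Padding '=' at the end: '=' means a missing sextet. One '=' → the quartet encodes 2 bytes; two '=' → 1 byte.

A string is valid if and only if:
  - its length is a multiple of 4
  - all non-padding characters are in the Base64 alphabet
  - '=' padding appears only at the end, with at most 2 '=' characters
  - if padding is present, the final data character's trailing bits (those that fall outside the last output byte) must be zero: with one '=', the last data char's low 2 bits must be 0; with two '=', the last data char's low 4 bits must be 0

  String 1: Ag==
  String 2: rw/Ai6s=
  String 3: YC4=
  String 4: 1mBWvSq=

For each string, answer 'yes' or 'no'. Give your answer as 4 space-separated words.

String 1: 'Ag==' → valid
String 2: 'rw/Ai6s=' → valid
String 3: 'YC4=' → valid
String 4: '1mBWvSq=' → invalid (bad trailing bits)

Answer: yes yes yes no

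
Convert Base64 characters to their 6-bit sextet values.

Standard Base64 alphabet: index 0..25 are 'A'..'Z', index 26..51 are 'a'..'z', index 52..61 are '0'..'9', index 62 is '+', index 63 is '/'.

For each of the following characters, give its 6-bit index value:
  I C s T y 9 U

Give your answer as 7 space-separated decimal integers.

Answer: 8 2 44 19 50 61 20

Derivation:
'I': A..Z range, ord('I') − ord('A') = 8
'C': A..Z range, ord('C') − ord('A') = 2
's': a..z range, 26 + ord('s') − ord('a') = 44
'T': A..Z range, ord('T') − ord('A') = 19
'y': a..z range, 26 + ord('y') − ord('a') = 50
'9': 0..9 range, 52 + ord('9') − ord('0') = 61
'U': A..Z range, ord('U') − ord('A') = 20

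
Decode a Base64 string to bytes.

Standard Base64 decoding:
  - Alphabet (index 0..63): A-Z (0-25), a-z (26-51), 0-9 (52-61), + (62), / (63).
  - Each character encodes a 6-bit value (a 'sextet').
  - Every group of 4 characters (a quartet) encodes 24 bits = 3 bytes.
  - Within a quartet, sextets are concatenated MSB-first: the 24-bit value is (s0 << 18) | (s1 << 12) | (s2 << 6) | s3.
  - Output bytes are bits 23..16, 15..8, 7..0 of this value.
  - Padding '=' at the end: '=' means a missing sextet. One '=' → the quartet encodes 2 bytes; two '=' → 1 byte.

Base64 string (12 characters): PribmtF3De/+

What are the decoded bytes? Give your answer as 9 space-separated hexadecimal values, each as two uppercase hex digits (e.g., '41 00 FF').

Answer: 3E B8 9B 9A D1 77 0D EF FE

Derivation:
After char 0 ('P'=15): chars_in_quartet=1 acc=0xF bytes_emitted=0
After char 1 ('r'=43): chars_in_quartet=2 acc=0x3EB bytes_emitted=0
After char 2 ('i'=34): chars_in_quartet=3 acc=0xFAE2 bytes_emitted=0
After char 3 ('b'=27): chars_in_quartet=4 acc=0x3EB89B -> emit 3E B8 9B, reset; bytes_emitted=3
After char 4 ('m'=38): chars_in_quartet=1 acc=0x26 bytes_emitted=3
After char 5 ('t'=45): chars_in_quartet=2 acc=0x9AD bytes_emitted=3
After char 6 ('F'=5): chars_in_quartet=3 acc=0x26B45 bytes_emitted=3
After char 7 ('3'=55): chars_in_quartet=4 acc=0x9AD177 -> emit 9A D1 77, reset; bytes_emitted=6
After char 8 ('D'=3): chars_in_quartet=1 acc=0x3 bytes_emitted=6
After char 9 ('e'=30): chars_in_quartet=2 acc=0xDE bytes_emitted=6
After char 10 ('/'=63): chars_in_quartet=3 acc=0x37BF bytes_emitted=6
After char 11 ('+'=62): chars_in_quartet=4 acc=0xDEFFE -> emit 0D EF FE, reset; bytes_emitted=9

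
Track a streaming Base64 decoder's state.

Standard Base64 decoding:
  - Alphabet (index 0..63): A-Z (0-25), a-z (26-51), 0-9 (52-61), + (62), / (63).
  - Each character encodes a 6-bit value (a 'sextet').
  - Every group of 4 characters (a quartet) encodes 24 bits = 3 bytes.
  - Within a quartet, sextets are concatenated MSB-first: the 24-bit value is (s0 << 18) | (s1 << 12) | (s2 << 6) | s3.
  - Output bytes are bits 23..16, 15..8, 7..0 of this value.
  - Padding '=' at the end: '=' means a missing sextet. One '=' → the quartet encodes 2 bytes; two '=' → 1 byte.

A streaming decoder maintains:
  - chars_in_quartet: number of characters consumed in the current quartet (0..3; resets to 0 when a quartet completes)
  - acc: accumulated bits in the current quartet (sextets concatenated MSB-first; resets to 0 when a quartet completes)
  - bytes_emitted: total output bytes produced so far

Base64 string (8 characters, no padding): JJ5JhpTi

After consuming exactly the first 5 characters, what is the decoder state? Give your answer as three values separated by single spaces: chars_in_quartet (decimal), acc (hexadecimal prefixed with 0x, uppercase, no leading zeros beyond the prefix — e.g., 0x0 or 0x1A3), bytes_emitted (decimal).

After char 0 ('J'=9): chars_in_quartet=1 acc=0x9 bytes_emitted=0
After char 1 ('J'=9): chars_in_quartet=2 acc=0x249 bytes_emitted=0
After char 2 ('5'=57): chars_in_quartet=3 acc=0x9279 bytes_emitted=0
After char 3 ('J'=9): chars_in_quartet=4 acc=0x249E49 -> emit 24 9E 49, reset; bytes_emitted=3
After char 4 ('h'=33): chars_in_quartet=1 acc=0x21 bytes_emitted=3

Answer: 1 0x21 3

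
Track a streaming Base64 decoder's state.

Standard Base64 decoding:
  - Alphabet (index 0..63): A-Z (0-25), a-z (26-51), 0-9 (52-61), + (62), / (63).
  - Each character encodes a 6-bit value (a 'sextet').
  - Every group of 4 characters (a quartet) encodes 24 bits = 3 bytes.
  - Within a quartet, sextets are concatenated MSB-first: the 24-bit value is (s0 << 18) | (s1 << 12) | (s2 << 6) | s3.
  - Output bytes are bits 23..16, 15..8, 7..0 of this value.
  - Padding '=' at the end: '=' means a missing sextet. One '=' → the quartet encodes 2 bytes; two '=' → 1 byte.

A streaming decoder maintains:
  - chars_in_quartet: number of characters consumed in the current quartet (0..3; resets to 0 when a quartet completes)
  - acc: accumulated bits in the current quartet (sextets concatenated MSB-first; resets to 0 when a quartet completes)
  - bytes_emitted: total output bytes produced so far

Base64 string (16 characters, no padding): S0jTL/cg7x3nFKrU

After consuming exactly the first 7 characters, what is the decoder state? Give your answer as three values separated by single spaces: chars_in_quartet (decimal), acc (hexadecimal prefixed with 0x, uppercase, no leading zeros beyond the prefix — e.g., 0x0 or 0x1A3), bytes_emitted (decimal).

After char 0 ('S'=18): chars_in_quartet=1 acc=0x12 bytes_emitted=0
After char 1 ('0'=52): chars_in_quartet=2 acc=0x4B4 bytes_emitted=0
After char 2 ('j'=35): chars_in_quartet=3 acc=0x12D23 bytes_emitted=0
After char 3 ('T'=19): chars_in_quartet=4 acc=0x4B48D3 -> emit 4B 48 D3, reset; bytes_emitted=3
After char 4 ('L'=11): chars_in_quartet=1 acc=0xB bytes_emitted=3
After char 5 ('/'=63): chars_in_quartet=2 acc=0x2FF bytes_emitted=3
After char 6 ('c'=28): chars_in_quartet=3 acc=0xBFDC bytes_emitted=3

Answer: 3 0xBFDC 3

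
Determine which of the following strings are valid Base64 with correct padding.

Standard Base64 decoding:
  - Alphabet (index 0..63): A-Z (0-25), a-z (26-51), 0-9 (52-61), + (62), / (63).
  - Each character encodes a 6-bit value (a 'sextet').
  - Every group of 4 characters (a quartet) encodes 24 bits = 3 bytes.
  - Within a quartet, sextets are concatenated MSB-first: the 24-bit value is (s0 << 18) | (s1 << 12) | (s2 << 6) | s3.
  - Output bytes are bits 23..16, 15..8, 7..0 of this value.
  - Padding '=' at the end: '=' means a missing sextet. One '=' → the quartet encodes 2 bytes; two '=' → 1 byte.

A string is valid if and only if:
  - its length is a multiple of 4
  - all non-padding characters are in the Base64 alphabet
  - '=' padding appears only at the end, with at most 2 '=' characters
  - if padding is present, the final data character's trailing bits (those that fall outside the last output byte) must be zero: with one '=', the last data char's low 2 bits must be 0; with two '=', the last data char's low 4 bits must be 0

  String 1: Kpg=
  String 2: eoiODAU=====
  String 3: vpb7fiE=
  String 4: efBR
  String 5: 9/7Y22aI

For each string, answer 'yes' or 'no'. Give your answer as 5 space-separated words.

String 1: 'Kpg=' → valid
String 2: 'eoiODAU=====' → invalid (5 pad chars (max 2))
String 3: 'vpb7fiE=' → valid
String 4: 'efBR' → valid
String 5: '9/7Y22aI' → valid

Answer: yes no yes yes yes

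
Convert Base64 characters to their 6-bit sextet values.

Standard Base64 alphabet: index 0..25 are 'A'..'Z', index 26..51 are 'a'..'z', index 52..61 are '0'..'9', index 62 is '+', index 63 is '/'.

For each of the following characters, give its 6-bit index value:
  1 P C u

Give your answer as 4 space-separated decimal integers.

Answer: 53 15 2 46

Derivation:
'1': 0..9 range, 52 + ord('1') − ord('0') = 53
'P': A..Z range, ord('P') − ord('A') = 15
'C': A..Z range, ord('C') − ord('A') = 2
'u': a..z range, 26 + ord('u') − ord('a') = 46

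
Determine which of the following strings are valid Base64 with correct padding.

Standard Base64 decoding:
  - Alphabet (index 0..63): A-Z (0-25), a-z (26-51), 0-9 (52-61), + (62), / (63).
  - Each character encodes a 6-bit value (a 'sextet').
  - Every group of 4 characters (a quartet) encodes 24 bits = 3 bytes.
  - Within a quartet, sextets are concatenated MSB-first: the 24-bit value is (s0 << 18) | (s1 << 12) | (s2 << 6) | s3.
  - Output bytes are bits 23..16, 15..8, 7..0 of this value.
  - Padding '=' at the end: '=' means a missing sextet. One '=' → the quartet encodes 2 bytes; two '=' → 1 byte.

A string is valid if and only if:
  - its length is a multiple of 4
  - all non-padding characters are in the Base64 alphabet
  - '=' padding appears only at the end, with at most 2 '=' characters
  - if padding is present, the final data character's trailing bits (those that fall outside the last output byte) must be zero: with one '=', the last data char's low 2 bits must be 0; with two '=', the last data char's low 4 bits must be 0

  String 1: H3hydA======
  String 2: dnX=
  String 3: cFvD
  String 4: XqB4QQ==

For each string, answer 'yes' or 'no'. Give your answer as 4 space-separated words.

Answer: no no yes yes

Derivation:
String 1: 'H3hydA======' → invalid (6 pad chars (max 2))
String 2: 'dnX=' → invalid (bad trailing bits)
String 3: 'cFvD' → valid
String 4: 'XqB4QQ==' → valid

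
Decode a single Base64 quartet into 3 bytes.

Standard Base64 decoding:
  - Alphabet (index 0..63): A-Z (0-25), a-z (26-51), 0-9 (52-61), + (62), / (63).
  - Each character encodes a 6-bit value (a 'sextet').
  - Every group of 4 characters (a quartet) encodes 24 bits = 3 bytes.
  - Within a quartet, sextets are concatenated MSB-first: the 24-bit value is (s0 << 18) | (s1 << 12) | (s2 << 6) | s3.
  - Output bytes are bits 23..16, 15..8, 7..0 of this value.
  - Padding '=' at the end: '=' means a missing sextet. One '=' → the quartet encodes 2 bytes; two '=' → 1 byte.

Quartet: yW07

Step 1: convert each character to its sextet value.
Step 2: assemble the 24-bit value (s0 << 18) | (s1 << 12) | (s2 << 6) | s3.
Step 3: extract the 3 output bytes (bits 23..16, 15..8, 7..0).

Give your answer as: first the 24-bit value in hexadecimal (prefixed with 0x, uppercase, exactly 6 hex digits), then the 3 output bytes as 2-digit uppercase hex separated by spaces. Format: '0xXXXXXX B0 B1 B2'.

Sextets: y=50, W=22, 0=52, 7=59
24-bit: (50<<18) | (22<<12) | (52<<6) | 59
      = 0xC80000 | 0x016000 | 0x000D00 | 0x00003B
      = 0xC96D3B
Bytes: (v>>16)&0xFF=C9, (v>>8)&0xFF=6D, v&0xFF=3B

Answer: 0xC96D3B C9 6D 3B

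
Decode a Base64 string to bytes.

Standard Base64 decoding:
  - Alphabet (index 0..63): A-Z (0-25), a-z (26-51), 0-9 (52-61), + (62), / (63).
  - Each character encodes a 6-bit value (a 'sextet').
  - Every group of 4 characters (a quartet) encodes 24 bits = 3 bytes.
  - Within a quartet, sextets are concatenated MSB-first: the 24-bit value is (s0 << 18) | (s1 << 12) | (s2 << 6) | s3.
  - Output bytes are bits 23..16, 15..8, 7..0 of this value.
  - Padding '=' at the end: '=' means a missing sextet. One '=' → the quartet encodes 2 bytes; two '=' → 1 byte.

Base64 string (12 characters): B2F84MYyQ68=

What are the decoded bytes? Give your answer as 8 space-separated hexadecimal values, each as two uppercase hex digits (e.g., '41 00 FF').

After char 0 ('B'=1): chars_in_quartet=1 acc=0x1 bytes_emitted=0
After char 1 ('2'=54): chars_in_quartet=2 acc=0x76 bytes_emitted=0
After char 2 ('F'=5): chars_in_quartet=3 acc=0x1D85 bytes_emitted=0
After char 3 ('8'=60): chars_in_quartet=4 acc=0x7617C -> emit 07 61 7C, reset; bytes_emitted=3
After char 4 ('4'=56): chars_in_quartet=1 acc=0x38 bytes_emitted=3
After char 5 ('M'=12): chars_in_quartet=2 acc=0xE0C bytes_emitted=3
After char 6 ('Y'=24): chars_in_quartet=3 acc=0x38318 bytes_emitted=3
After char 7 ('y'=50): chars_in_quartet=4 acc=0xE0C632 -> emit E0 C6 32, reset; bytes_emitted=6
After char 8 ('Q'=16): chars_in_quartet=1 acc=0x10 bytes_emitted=6
After char 9 ('6'=58): chars_in_quartet=2 acc=0x43A bytes_emitted=6
After char 10 ('8'=60): chars_in_quartet=3 acc=0x10EBC bytes_emitted=6
Padding '=': partial quartet acc=0x10EBC -> emit 43 AF; bytes_emitted=8

Answer: 07 61 7C E0 C6 32 43 AF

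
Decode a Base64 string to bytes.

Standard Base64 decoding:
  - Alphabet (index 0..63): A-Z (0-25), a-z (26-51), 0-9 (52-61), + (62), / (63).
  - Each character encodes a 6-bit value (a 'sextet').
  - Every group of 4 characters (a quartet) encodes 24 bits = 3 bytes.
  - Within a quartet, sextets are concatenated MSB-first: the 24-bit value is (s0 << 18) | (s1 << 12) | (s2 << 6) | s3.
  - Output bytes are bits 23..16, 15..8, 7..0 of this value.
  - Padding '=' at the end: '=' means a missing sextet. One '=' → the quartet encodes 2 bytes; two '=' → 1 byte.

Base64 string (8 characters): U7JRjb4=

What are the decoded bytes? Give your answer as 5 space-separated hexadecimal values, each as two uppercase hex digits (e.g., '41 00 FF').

Answer: 53 B2 51 8D BE

Derivation:
After char 0 ('U'=20): chars_in_quartet=1 acc=0x14 bytes_emitted=0
After char 1 ('7'=59): chars_in_quartet=2 acc=0x53B bytes_emitted=0
After char 2 ('J'=9): chars_in_quartet=3 acc=0x14EC9 bytes_emitted=0
After char 3 ('R'=17): chars_in_quartet=4 acc=0x53B251 -> emit 53 B2 51, reset; bytes_emitted=3
After char 4 ('j'=35): chars_in_quartet=1 acc=0x23 bytes_emitted=3
After char 5 ('b'=27): chars_in_quartet=2 acc=0x8DB bytes_emitted=3
After char 6 ('4'=56): chars_in_quartet=3 acc=0x236F8 bytes_emitted=3
Padding '=': partial quartet acc=0x236F8 -> emit 8D BE; bytes_emitted=5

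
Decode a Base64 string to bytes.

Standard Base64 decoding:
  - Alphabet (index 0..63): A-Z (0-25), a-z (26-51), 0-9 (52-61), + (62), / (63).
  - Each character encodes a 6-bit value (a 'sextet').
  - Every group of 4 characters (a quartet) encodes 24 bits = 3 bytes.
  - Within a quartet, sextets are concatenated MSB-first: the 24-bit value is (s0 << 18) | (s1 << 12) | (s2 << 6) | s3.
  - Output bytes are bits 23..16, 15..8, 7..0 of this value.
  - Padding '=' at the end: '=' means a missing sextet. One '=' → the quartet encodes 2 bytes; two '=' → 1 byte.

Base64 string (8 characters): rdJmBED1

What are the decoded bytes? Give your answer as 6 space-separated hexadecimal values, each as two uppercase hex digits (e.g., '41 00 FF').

After char 0 ('r'=43): chars_in_quartet=1 acc=0x2B bytes_emitted=0
After char 1 ('d'=29): chars_in_quartet=2 acc=0xADD bytes_emitted=0
After char 2 ('J'=9): chars_in_quartet=3 acc=0x2B749 bytes_emitted=0
After char 3 ('m'=38): chars_in_quartet=4 acc=0xADD266 -> emit AD D2 66, reset; bytes_emitted=3
After char 4 ('B'=1): chars_in_quartet=1 acc=0x1 bytes_emitted=3
After char 5 ('E'=4): chars_in_quartet=2 acc=0x44 bytes_emitted=3
After char 6 ('D'=3): chars_in_quartet=3 acc=0x1103 bytes_emitted=3
After char 7 ('1'=53): chars_in_quartet=4 acc=0x440F5 -> emit 04 40 F5, reset; bytes_emitted=6

Answer: AD D2 66 04 40 F5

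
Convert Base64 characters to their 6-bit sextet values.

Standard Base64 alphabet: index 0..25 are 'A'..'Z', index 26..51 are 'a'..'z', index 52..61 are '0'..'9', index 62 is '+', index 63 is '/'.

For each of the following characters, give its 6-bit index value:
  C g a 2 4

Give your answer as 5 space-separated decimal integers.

Answer: 2 32 26 54 56

Derivation:
'C': A..Z range, ord('C') − ord('A') = 2
'g': a..z range, 26 + ord('g') − ord('a') = 32
'a': a..z range, 26 + ord('a') − ord('a') = 26
'2': 0..9 range, 52 + ord('2') − ord('0') = 54
'4': 0..9 range, 52 + ord('4') − ord('0') = 56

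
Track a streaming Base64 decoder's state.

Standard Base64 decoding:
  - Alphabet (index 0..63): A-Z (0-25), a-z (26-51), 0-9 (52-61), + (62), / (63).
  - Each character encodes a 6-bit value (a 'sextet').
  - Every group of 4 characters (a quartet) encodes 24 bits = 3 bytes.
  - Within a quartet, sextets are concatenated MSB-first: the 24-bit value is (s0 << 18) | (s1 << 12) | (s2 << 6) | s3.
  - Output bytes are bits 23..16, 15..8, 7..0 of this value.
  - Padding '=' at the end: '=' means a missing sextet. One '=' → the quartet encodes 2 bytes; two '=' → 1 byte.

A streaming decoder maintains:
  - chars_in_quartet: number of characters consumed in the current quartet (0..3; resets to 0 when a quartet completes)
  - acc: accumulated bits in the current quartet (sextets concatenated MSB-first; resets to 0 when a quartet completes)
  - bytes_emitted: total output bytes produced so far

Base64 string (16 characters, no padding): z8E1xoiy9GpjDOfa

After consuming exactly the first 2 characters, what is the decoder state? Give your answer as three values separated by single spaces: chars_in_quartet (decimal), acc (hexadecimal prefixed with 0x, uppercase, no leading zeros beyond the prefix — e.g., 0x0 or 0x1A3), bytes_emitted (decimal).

Answer: 2 0xCFC 0

Derivation:
After char 0 ('z'=51): chars_in_quartet=1 acc=0x33 bytes_emitted=0
After char 1 ('8'=60): chars_in_quartet=2 acc=0xCFC bytes_emitted=0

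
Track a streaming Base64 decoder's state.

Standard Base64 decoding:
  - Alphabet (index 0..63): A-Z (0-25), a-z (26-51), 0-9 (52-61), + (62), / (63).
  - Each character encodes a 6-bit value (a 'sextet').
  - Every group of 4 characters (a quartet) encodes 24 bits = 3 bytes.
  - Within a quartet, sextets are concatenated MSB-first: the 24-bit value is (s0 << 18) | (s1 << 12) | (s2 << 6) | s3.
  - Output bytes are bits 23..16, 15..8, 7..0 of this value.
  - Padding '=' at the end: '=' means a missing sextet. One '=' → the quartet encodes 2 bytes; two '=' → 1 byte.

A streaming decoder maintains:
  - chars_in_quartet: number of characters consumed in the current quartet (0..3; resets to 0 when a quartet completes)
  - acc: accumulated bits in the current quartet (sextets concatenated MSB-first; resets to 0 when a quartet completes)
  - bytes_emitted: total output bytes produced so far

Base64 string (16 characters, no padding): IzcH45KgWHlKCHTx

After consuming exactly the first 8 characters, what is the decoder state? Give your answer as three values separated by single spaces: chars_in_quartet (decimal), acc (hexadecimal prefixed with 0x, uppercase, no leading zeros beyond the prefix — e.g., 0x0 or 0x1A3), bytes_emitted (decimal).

After char 0 ('I'=8): chars_in_quartet=1 acc=0x8 bytes_emitted=0
After char 1 ('z'=51): chars_in_quartet=2 acc=0x233 bytes_emitted=0
After char 2 ('c'=28): chars_in_quartet=3 acc=0x8CDC bytes_emitted=0
After char 3 ('H'=7): chars_in_quartet=4 acc=0x233707 -> emit 23 37 07, reset; bytes_emitted=3
After char 4 ('4'=56): chars_in_quartet=1 acc=0x38 bytes_emitted=3
After char 5 ('5'=57): chars_in_quartet=2 acc=0xE39 bytes_emitted=3
After char 6 ('K'=10): chars_in_quartet=3 acc=0x38E4A bytes_emitted=3
After char 7 ('g'=32): chars_in_quartet=4 acc=0xE392A0 -> emit E3 92 A0, reset; bytes_emitted=6

Answer: 0 0x0 6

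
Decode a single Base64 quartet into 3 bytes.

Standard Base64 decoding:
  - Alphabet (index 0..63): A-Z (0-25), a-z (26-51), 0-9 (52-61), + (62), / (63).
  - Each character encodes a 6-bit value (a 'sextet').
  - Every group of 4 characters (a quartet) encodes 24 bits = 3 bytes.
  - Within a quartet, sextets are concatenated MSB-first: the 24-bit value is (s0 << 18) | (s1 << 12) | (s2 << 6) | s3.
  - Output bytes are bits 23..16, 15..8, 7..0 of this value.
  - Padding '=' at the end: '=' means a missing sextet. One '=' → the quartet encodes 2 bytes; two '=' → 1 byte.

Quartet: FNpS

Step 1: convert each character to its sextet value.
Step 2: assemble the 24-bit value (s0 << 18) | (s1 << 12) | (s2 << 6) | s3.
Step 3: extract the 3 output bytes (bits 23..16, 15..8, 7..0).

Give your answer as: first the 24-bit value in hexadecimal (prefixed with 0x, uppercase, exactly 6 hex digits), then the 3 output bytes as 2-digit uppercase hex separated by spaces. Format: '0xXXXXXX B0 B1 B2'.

Answer: 0x14DA52 14 DA 52

Derivation:
Sextets: F=5, N=13, p=41, S=18
24-bit: (5<<18) | (13<<12) | (41<<6) | 18
      = 0x140000 | 0x00D000 | 0x000A40 | 0x000012
      = 0x14DA52
Bytes: (v>>16)&0xFF=14, (v>>8)&0xFF=DA, v&0xFF=52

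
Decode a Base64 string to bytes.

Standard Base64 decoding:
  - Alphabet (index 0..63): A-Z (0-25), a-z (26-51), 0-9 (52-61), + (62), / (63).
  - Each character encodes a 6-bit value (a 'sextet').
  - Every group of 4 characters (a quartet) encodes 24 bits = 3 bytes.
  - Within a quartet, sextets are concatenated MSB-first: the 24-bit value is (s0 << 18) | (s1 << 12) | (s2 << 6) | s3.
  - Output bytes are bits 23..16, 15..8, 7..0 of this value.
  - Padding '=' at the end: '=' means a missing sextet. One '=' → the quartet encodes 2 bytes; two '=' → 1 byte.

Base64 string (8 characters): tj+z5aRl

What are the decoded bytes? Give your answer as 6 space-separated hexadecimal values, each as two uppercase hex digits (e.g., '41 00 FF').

Answer: B6 3F B3 E5 A4 65

Derivation:
After char 0 ('t'=45): chars_in_quartet=1 acc=0x2D bytes_emitted=0
After char 1 ('j'=35): chars_in_quartet=2 acc=0xB63 bytes_emitted=0
After char 2 ('+'=62): chars_in_quartet=3 acc=0x2D8FE bytes_emitted=0
After char 3 ('z'=51): chars_in_quartet=4 acc=0xB63FB3 -> emit B6 3F B3, reset; bytes_emitted=3
After char 4 ('5'=57): chars_in_quartet=1 acc=0x39 bytes_emitted=3
After char 5 ('a'=26): chars_in_quartet=2 acc=0xE5A bytes_emitted=3
After char 6 ('R'=17): chars_in_quartet=3 acc=0x39691 bytes_emitted=3
After char 7 ('l'=37): chars_in_quartet=4 acc=0xE5A465 -> emit E5 A4 65, reset; bytes_emitted=6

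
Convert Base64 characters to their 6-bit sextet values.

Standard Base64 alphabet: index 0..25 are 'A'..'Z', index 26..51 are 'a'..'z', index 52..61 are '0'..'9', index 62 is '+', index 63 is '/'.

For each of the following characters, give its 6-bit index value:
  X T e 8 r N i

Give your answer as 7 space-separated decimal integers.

Answer: 23 19 30 60 43 13 34

Derivation:
'X': A..Z range, ord('X') − ord('A') = 23
'T': A..Z range, ord('T') − ord('A') = 19
'e': a..z range, 26 + ord('e') − ord('a') = 30
'8': 0..9 range, 52 + ord('8') − ord('0') = 60
'r': a..z range, 26 + ord('r') − ord('a') = 43
'N': A..Z range, ord('N') − ord('A') = 13
'i': a..z range, 26 + ord('i') − ord('a') = 34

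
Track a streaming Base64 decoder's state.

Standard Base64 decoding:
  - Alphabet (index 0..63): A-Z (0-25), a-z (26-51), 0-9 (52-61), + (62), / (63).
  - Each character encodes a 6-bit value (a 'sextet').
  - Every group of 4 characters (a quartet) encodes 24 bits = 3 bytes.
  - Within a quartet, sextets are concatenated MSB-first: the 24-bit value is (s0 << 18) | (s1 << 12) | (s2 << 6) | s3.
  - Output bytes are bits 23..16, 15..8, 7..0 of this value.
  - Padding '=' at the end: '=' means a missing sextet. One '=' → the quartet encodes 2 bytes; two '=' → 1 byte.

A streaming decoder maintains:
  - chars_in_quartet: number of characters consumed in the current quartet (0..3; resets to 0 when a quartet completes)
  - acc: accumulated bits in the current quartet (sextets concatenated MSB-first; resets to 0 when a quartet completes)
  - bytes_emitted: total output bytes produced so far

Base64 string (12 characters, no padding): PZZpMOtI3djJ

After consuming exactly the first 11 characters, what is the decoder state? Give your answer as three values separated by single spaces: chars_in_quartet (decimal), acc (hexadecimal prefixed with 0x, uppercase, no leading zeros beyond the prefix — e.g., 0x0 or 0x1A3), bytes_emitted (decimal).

After char 0 ('P'=15): chars_in_quartet=1 acc=0xF bytes_emitted=0
After char 1 ('Z'=25): chars_in_quartet=2 acc=0x3D9 bytes_emitted=0
After char 2 ('Z'=25): chars_in_quartet=3 acc=0xF659 bytes_emitted=0
After char 3 ('p'=41): chars_in_quartet=4 acc=0x3D9669 -> emit 3D 96 69, reset; bytes_emitted=3
After char 4 ('M'=12): chars_in_quartet=1 acc=0xC bytes_emitted=3
After char 5 ('O'=14): chars_in_quartet=2 acc=0x30E bytes_emitted=3
After char 6 ('t'=45): chars_in_quartet=3 acc=0xC3AD bytes_emitted=3
After char 7 ('I'=8): chars_in_quartet=4 acc=0x30EB48 -> emit 30 EB 48, reset; bytes_emitted=6
After char 8 ('3'=55): chars_in_quartet=1 acc=0x37 bytes_emitted=6
After char 9 ('d'=29): chars_in_quartet=2 acc=0xDDD bytes_emitted=6
After char 10 ('j'=35): chars_in_quartet=3 acc=0x37763 bytes_emitted=6

Answer: 3 0x37763 6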